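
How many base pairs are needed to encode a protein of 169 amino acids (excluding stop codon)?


Each amino acid = 1 codon = 3 bp
bp = 169 * 3 = 507 bp

507 bp


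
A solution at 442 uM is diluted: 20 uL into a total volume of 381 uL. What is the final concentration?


C2 = C1 * V1 / V2
C2 = 442 * 20 / 381
C2 = 23.2021 uM

23.2021 uM


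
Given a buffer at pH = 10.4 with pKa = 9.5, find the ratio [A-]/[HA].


[A-]/[HA] = 10^(pH - pKa)
= 10^(10.4 - 9.5)
= 7.9433

7.9433


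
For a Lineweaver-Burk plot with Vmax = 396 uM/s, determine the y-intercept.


y-intercept = 1/Vmax
= 1/396
= 0.0025 s/uM

0.0025 s/uM


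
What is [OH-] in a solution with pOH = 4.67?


[OH-] = 10^(-pOH)
[OH-] = 10^(-4.67)
[OH-] = 2.138e-05 M

2.138e-05 M


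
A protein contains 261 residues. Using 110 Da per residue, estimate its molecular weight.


MW = n_residues * 110 Da
MW = 261 * 110
MW = 28710 Da

28710 Da


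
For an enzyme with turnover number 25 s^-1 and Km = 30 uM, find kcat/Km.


Catalytic efficiency = kcat / Km
= 25 / 30
= 0.8333 uM^-1*s^-1

0.8333 uM^-1*s^-1


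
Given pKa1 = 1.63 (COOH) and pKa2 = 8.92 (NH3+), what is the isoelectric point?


pI = (pKa1 + pKa2) / 2
pI = (1.63 + 8.92) / 2
pI = 5.275

5.275


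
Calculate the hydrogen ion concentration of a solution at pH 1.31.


[H+] = 10^(-pH)
[H+] = 10^(-1.31)
[H+] = 0.049 M

0.049 M


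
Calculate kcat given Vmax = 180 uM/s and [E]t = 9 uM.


kcat = Vmax / [E]t
kcat = 180 / 9
kcat = 20.0 s^-1

20.0 s^-1


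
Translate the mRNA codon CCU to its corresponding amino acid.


Standard genetic code lookup.
Codon CCU -> Pro

Pro


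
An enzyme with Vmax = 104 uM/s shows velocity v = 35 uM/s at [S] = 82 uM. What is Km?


Km = [S] * (Vmax - v) / v
Km = 82 * (104 - 35) / 35
Km = 161.6571 uM

161.6571 uM


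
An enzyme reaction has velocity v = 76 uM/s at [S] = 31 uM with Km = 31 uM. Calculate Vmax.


Vmax = v * (Km + [S]) / [S]
Vmax = 76 * (31 + 31) / 31
Vmax = 152.0 uM/s

152.0 uM/s


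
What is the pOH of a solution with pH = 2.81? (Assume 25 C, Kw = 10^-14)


pOH = 14 - pH
pOH = 14 - 2.81
pOH = 11.19

11.19


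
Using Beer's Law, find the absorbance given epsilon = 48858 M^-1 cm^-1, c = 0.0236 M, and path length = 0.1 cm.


A = epsilon * c * l
A = 48858 * 0.0236 * 0.1
A = 115.3049

115.3049


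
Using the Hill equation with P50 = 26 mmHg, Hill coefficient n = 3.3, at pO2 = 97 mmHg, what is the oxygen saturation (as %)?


Y = pO2^n / (P50^n + pO2^n)
Y = 97^3.3 / (26^3.3 + 97^3.3)
Y = 98.72%

98.72%


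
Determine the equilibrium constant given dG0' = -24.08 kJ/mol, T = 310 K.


Keq = exp(-dG0 * 1000 / (R * T))
Keq = exp(-(-24.08) * 1000 / (8.314 * 310))
Keq = 11418.2246

11418.2246


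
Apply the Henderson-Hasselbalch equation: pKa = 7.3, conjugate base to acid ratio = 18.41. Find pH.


pH = pKa + log10([A-]/[HA])
pH = 7.3 + log10(18.41)
pH = 8.5651

8.5651


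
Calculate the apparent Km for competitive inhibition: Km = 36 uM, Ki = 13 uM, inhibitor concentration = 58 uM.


Km_app = Km * (1 + [I]/Ki)
Km_app = 36 * (1 + 58/13)
Km_app = 196.6154 uM

196.6154 uM


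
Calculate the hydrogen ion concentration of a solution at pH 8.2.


[H+] = 10^(-pH)
[H+] = 10^(-8.2)
[H+] = 6.310e-09 M

6.310e-09 M


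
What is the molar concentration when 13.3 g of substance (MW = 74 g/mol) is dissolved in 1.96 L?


C = (mass / MW) / volume
C = (13.3 / 74) / 1.96
C = 0.0917 M

0.0917 M


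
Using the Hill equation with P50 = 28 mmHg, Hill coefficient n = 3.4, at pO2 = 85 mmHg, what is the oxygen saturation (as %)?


Y = pO2^n / (P50^n + pO2^n)
Y = 85^3.4 / (28^3.4 + 85^3.4)
Y = 97.76%

97.76%


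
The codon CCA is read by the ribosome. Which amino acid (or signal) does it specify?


Standard genetic code lookup.
Codon CCA -> Pro

Pro


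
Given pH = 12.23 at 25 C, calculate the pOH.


pOH = 14 - pH
pOH = 14 - 12.23
pOH = 1.77

1.77


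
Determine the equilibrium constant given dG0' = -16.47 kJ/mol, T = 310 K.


Keq = exp(-dG0 * 1000 / (R * T))
Keq = exp(-(-16.47) * 1000 / (8.314 * 310))
Keq = 596.041

596.041


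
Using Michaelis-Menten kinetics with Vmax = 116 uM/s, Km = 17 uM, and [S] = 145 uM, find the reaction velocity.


v = Vmax * [S] / (Km + [S])
v = 116 * 145 / (17 + 145)
v = 103.8272 uM/s

103.8272 uM/s


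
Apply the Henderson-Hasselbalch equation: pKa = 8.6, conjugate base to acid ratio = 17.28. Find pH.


pH = pKa + log10([A-]/[HA])
pH = 8.6 + log10(17.28)
pH = 9.8375

9.8375


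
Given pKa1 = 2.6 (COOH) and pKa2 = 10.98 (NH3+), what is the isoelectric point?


pI = (pKa1 + pKa2) / 2
pI = (2.6 + 10.98) / 2
pI = 6.79

6.79


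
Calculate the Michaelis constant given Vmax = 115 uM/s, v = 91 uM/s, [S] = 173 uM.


Km = [S] * (Vmax - v) / v
Km = 173 * (115 - 91) / 91
Km = 45.6264 uM

45.6264 uM


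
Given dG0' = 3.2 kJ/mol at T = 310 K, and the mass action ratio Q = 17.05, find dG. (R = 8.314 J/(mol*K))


dG = dG0' + RT * ln(Q) / 1000
dG = 3.2 + 8.314 * 310 * ln(17.05) / 1000
dG = 10.5097 kJ/mol

10.5097 kJ/mol


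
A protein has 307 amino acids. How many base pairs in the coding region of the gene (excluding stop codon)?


Each amino acid = 1 codon = 3 bp
bp = 307 * 3 = 921 bp

921 bp


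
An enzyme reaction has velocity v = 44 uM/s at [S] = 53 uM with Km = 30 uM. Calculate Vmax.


Vmax = v * (Km + [S]) / [S]
Vmax = 44 * (30 + 53) / 53
Vmax = 68.9057 uM/s

68.9057 uM/s


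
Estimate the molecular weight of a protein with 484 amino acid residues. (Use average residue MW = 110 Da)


MW = n_residues * 110 Da
MW = 484 * 110
MW = 53240 Da

53240 Da


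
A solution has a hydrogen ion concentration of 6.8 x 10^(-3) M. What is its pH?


pH = -log10([H+])
pH = -log10(6.8 x 10^(-3))
pH = 2.1675

2.1675


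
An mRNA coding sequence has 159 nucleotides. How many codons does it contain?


codons = nucleotides / 3
codons = 159 / 3 = 53

53


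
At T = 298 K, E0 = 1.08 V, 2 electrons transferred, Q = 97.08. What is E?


E = E0 - (RT/nF) * ln(Q)
E = 1.08 - (8.314 * 298 / (2 * 96485)) * ln(97.08)
E = 1.0213 V

1.0213 V


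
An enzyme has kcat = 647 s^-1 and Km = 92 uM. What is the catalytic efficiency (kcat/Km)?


Catalytic efficiency = kcat / Km
= 647 / 92
= 7.0326 uM^-1*s^-1

7.0326 uM^-1*s^-1


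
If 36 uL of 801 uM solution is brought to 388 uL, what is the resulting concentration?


C2 = C1 * V1 / V2
C2 = 801 * 36 / 388
C2 = 74.3196 uM

74.3196 uM


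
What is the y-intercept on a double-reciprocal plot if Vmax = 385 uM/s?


y-intercept = 1/Vmax
= 1/385
= 0.0026 s/uM

0.0026 s/uM


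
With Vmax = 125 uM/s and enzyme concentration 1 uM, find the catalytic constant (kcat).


kcat = Vmax / [E]t
kcat = 125 / 1
kcat = 125.0 s^-1

125.0 s^-1


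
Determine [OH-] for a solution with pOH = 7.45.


[OH-] = 10^(-pOH)
[OH-] = 10^(-7.45)
[OH-] = 3.548e-08 M

3.548e-08 M


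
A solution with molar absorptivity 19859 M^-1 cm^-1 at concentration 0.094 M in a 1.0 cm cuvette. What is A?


A = epsilon * c * l
A = 19859 * 0.094 * 1.0
A = 1866.746

1866.746


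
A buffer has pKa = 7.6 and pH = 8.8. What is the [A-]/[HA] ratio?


[A-]/[HA] = 10^(pH - pKa)
= 10^(8.8 - 7.6)
= 15.8489

15.8489


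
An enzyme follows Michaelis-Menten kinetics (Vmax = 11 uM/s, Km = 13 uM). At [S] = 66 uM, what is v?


v = Vmax * [S] / (Km + [S])
v = 11 * 66 / (13 + 66)
v = 9.1899 uM/s

9.1899 uM/s


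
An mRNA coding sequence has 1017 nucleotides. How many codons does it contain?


codons = nucleotides / 3
codons = 1017 / 3 = 339

339


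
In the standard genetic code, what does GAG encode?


Standard genetic code lookup.
Codon GAG -> Glu

Glu


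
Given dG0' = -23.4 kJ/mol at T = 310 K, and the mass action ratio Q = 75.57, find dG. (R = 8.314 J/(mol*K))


dG = dG0' + RT * ln(Q) / 1000
dG = -23.4 + 8.314 * 310 * ln(75.57) / 1000
dG = -12.2529 kJ/mol

-12.2529 kJ/mol


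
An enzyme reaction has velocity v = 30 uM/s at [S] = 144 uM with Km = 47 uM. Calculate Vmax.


Vmax = v * (Km + [S]) / [S]
Vmax = 30 * (47 + 144) / 144
Vmax = 39.7917 uM/s

39.7917 uM/s


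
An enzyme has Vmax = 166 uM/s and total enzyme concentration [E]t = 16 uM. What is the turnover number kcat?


kcat = Vmax / [E]t
kcat = 166 / 16
kcat = 10.375 s^-1

10.375 s^-1


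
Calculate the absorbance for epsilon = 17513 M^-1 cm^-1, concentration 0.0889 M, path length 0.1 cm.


A = epsilon * c * l
A = 17513 * 0.0889 * 0.1
A = 155.6906

155.6906


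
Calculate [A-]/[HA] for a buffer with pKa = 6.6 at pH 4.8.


[A-]/[HA] = 10^(pH - pKa)
= 10^(4.8 - 6.6)
= 0.0158

0.0158


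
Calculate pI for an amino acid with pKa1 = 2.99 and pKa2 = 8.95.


pI = (pKa1 + pKa2) / 2
pI = (2.99 + 8.95) / 2
pI = 5.97

5.97


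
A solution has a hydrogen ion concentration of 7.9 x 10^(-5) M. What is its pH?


pH = -log10([H+])
pH = -log10(7.9 x 10^(-5))
pH = 4.1024

4.1024


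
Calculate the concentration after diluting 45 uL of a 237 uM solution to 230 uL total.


C2 = C1 * V1 / V2
C2 = 237 * 45 / 230
C2 = 46.3696 uM

46.3696 uM


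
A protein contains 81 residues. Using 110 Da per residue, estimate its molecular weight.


MW = n_residues * 110 Da
MW = 81 * 110
MW = 8910 Da

8910 Da


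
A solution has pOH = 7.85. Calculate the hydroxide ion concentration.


[OH-] = 10^(-pOH)
[OH-] = 10^(-7.85)
[OH-] = 1.413e-08 M

1.413e-08 M


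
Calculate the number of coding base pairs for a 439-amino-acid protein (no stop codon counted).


Each amino acid = 1 codon = 3 bp
bp = 439 * 3 = 1317 bp

1317 bp


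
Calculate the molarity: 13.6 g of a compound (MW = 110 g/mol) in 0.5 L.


C = (mass / MW) / volume
C = (13.6 / 110) / 0.5
C = 0.2473 M

0.2473 M


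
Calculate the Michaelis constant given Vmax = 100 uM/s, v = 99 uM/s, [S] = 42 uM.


Km = [S] * (Vmax - v) / v
Km = 42 * (100 - 99) / 99
Km = 0.4242 uM

0.4242 uM


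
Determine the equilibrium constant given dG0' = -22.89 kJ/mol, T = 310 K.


Keq = exp(-dG0 * 1000 / (R * T))
Keq = exp(-(-22.89) * 1000 / (8.314 * 310))
Keq = 7195.7774

7195.7774


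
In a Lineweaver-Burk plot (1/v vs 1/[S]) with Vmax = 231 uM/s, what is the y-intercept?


y-intercept = 1/Vmax
= 1/231
= 0.0043 s/uM

0.0043 s/uM


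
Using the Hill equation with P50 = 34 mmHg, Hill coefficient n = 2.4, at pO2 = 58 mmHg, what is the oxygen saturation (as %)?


Y = pO2^n / (P50^n + pO2^n)
Y = 58^2.4 / (34^2.4 + 58^2.4)
Y = 78.28%

78.28%


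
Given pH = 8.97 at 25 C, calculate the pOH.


pOH = 14 - pH
pOH = 14 - 8.97
pOH = 5.03

5.03


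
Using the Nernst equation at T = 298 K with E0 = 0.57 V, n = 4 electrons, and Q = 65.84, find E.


E = E0 - (RT/nF) * ln(Q)
E = 0.57 - (8.314 * 298 / (4 * 96485)) * ln(65.84)
E = 0.5431 V

0.5431 V


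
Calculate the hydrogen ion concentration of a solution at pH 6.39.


[H+] = 10^(-pH)
[H+] = 10^(-6.39)
[H+] = 4.074e-07 M

4.074e-07 M


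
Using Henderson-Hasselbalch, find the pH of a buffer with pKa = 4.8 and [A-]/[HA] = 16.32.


pH = pKa + log10([A-]/[HA])
pH = 4.8 + log10(16.32)
pH = 6.0127

6.0127


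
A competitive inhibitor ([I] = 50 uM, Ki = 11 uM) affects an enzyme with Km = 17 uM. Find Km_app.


Km_app = Km * (1 + [I]/Ki)
Km_app = 17 * (1 + 50/11)
Km_app = 94.2727 uM

94.2727 uM


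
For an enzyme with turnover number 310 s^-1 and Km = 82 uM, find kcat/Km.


Catalytic efficiency = kcat / Km
= 310 / 82
= 3.7805 uM^-1*s^-1

3.7805 uM^-1*s^-1


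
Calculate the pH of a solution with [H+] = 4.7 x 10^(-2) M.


pH = -log10([H+])
pH = -log10(4.7 x 10^(-2))
pH = 1.3279

1.3279


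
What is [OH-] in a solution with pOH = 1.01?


[OH-] = 10^(-pOH)
[OH-] = 10^(-1.01)
[OH-] = 0.0977 M

0.0977 M


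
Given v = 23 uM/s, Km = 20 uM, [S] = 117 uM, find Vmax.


Vmax = v * (Km + [S]) / [S]
Vmax = 23 * (20 + 117) / 117
Vmax = 26.9316 uM/s

26.9316 uM/s


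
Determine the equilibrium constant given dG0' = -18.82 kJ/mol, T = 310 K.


Keq = exp(-dG0 * 1000 / (R * T))
Keq = exp(-(-18.82) * 1000 / (8.314 * 310))
Keq = 1483.415

1483.415


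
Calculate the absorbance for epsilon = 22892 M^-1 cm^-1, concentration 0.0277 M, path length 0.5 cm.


A = epsilon * c * l
A = 22892 * 0.0277 * 0.5
A = 317.0542

317.0542


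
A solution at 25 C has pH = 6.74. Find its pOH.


pOH = 14 - pH
pOH = 14 - 6.74
pOH = 7.26

7.26


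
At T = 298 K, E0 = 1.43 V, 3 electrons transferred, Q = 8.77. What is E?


E = E0 - (RT/nF) * ln(Q)
E = 1.43 - (8.314 * 298 / (3 * 96485)) * ln(8.77)
E = 1.4114 V

1.4114 V


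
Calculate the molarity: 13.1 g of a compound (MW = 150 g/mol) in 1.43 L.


C = (mass / MW) / volume
C = (13.1 / 150) / 1.43
C = 0.0611 M

0.0611 M


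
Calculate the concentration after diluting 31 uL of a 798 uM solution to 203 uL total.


C2 = C1 * V1 / V2
C2 = 798 * 31 / 203
C2 = 121.8621 uM

121.8621 uM


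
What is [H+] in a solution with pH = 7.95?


[H+] = 10^(-pH)
[H+] = 10^(-7.95)
[H+] = 1.122e-08 M

1.122e-08 M


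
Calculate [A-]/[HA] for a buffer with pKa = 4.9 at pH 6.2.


[A-]/[HA] = 10^(pH - pKa)
= 10^(6.2 - 4.9)
= 19.9526

19.9526


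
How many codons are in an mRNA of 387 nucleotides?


codons = nucleotides / 3
codons = 387 / 3 = 129

129


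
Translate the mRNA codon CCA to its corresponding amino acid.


Standard genetic code lookup.
Codon CCA -> Pro

Pro


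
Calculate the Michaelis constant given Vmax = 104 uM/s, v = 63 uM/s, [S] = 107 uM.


Km = [S] * (Vmax - v) / v
Km = 107 * (104 - 63) / 63
Km = 69.6349 uM

69.6349 uM


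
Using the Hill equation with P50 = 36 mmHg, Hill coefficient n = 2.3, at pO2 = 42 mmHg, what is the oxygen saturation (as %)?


Y = pO2^n / (P50^n + pO2^n)
Y = 42^2.3 / (36^2.3 + 42^2.3)
Y = 58.77%

58.77%


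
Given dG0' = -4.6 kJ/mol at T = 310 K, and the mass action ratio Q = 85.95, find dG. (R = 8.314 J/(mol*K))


dG = dG0' + RT * ln(Q) / 1000
dG = -4.6 + 8.314 * 310 * ln(85.95) / 1000
dG = 6.8789 kJ/mol

6.8789 kJ/mol


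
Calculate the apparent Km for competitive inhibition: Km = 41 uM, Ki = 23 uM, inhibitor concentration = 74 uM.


Km_app = Km * (1 + [I]/Ki)
Km_app = 41 * (1 + 74/23)
Km_app = 172.913 uM

172.913 uM


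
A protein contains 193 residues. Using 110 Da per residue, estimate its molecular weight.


MW = n_residues * 110 Da
MW = 193 * 110
MW = 21230 Da

21230 Da


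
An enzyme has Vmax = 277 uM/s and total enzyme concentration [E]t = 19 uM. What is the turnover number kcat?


kcat = Vmax / [E]t
kcat = 277 / 19
kcat = 14.5789 s^-1

14.5789 s^-1


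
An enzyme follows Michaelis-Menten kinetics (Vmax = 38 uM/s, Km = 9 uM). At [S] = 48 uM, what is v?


v = Vmax * [S] / (Km + [S])
v = 38 * 48 / (9 + 48)
v = 32.0 uM/s

32.0 uM/s


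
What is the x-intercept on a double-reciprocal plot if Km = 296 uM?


x-intercept = -1/Km
= -1/296
= -0.0034 1/uM

-0.0034 1/uM


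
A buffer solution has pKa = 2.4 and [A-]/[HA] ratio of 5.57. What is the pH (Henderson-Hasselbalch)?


pH = pKa + log10([A-]/[HA])
pH = 2.4 + log10(5.57)
pH = 3.1459

3.1459


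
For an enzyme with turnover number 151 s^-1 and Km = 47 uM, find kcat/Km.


Catalytic efficiency = kcat / Km
= 151 / 47
= 3.2128 uM^-1*s^-1

3.2128 uM^-1*s^-1


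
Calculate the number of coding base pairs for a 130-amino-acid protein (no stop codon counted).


Each amino acid = 1 codon = 3 bp
bp = 130 * 3 = 390 bp

390 bp


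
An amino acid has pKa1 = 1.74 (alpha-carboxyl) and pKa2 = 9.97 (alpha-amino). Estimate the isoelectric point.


pI = (pKa1 + pKa2) / 2
pI = (1.74 + 9.97) / 2
pI = 5.855

5.855


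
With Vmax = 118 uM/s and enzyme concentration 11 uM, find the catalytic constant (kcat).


kcat = Vmax / [E]t
kcat = 118 / 11
kcat = 10.7273 s^-1

10.7273 s^-1


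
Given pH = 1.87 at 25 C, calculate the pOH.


pOH = 14 - pH
pOH = 14 - 1.87
pOH = 12.13

12.13


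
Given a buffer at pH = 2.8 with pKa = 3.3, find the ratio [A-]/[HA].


[A-]/[HA] = 10^(pH - pKa)
= 10^(2.8 - 3.3)
= 0.3162

0.3162


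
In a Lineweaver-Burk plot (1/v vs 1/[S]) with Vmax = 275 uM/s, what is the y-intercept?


y-intercept = 1/Vmax
= 1/275
= 0.0036 s/uM

0.0036 s/uM


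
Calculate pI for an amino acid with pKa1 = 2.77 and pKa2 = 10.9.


pI = (pKa1 + pKa2) / 2
pI = (2.77 + 10.9) / 2
pI = 6.835

6.835


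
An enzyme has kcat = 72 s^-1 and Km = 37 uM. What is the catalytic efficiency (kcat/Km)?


Catalytic efficiency = kcat / Km
= 72 / 37
= 1.9459 uM^-1*s^-1

1.9459 uM^-1*s^-1


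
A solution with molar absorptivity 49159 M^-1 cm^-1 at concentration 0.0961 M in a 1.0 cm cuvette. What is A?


A = epsilon * c * l
A = 49159 * 0.0961 * 1.0
A = 4724.1799

4724.1799


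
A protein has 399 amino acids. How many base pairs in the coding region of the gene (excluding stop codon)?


Each amino acid = 1 codon = 3 bp
bp = 399 * 3 = 1197 bp

1197 bp


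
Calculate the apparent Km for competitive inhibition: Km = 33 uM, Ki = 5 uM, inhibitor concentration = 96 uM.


Km_app = Km * (1 + [I]/Ki)
Km_app = 33 * (1 + 96/5)
Km_app = 666.6 uM

666.6 uM


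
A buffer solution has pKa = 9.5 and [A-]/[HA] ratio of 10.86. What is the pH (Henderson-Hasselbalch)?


pH = pKa + log10([A-]/[HA])
pH = 9.5 + log10(10.86)
pH = 10.5358

10.5358


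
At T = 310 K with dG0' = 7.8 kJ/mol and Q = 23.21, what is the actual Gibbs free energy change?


dG = dG0' + RT * ln(Q) / 1000
dG = 7.8 + 8.314 * 310 * ln(23.21) / 1000
dG = 15.9047 kJ/mol

15.9047 kJ/mol


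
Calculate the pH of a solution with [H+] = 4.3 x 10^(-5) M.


pH = -log10([H+])
pH = -log10(4.3 x 10^(-5))
pH = 4.3665

4.3665


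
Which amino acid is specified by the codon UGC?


Standard genetic code lookup.
Codon UGC -> Cys

Cys


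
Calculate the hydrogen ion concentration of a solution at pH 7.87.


[H+] = 10^(-pH)
[H+] = 10^(-7.87)
[H+] = 1.349e-08 M

1.349e-08 M


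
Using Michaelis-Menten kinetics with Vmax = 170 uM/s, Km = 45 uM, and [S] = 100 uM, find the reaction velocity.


v = Vmax * [S] / (Km + [S])
v = 170 * 100 / (45 + 100)
v = 117.2414 uM/s

117.2414 uM/s


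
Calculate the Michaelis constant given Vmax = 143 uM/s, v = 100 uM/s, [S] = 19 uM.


Km = [S] * (Vmax - v) / v
Km = 19 * (143 - 100) / 100
Km = 8.17 uM

8.17 uM


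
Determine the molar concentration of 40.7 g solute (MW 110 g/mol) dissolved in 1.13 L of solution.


C = (mass / MW) / volume
C = (40.7 / 110) / 1.13
C = 0.3274 M

0.3274 M


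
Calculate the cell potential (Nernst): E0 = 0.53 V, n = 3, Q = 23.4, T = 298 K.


E = E0 - (RT/nF) * ln(Q)
E = 0.53 - (8.314 * 298 / (3 * 96485)) * ln(23.4)
E = 0.503 V

0.503 V


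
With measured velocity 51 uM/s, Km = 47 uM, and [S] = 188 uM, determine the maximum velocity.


Vmax = v * (Km + [S]) / [S]
Vmax = 51 * (47 + 188) / 188
Vmax = 63.75 uM/s

63.75 uM/s


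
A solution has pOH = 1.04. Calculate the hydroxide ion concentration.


[OH-] = 10^(-pOH)
[OH-] = 10^(-1.04)
[OH-] = 0.0912 M

0.0912 M


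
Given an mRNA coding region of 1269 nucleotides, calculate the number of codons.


codons = nucleotides / 3
codons = 1269 / 3 = 423

423


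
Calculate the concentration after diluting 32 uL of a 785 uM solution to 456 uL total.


C2 = C1 * V1 / V2
C2 = 785 * 32 / 456
C2 = 55.0877 uM

55.0877 uM


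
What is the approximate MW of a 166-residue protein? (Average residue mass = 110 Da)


MW = n_residues * 110 Da
MW = 166 * 110
MW = 18260 Da

18260 Da


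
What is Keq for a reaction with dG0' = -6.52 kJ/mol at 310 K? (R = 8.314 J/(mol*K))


Keq = exp(-dG0 * 1000 / (R * T))
Keq = exp(-(-6.52) * 1000 / (8.314 * 310))
Keq = 12.5502

12.5502


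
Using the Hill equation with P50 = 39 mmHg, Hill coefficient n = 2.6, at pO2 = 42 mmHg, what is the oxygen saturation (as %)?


Y = pO2^n / (P50^n + pO2^n)
Y = 42^2.6 / (39^2.6 + 42^2.6)
Y = 54.8%

54.8%


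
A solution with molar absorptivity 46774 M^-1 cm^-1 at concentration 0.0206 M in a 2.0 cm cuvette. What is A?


A = epsilon * c * l
A = 46774 * 0.0206 * 2.0
A = 1927.0888

1927.0888


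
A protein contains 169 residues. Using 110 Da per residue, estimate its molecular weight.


MW = n_residues * 110 Da
MW = 169 * 110
MW = 18590 Da

18590 Da


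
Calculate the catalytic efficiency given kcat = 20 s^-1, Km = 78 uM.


Catalytic efficiency = kcat / Km
= 20 / 78
= 0.2564 uM^-1*s^-1

0.2564 uM^-1*s^-1


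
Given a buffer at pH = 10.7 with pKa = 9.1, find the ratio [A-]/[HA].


[A-]/[HA] = 10^(pH - pKa)
= 10^(10.7 - 9.1)
= 39.8107

39.8107


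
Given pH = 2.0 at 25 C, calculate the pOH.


pOH = 14 - pH
pOH = 14 - 2.0
pOH = 12.0

12.0


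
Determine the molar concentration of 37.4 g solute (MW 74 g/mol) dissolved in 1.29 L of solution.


C = (mass / MW) / volume
C = (37.4 / 74) / 1.29
C = 0.3918 M

0.3918 M


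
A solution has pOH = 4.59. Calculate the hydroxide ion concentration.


[OH-] = 10^(-pOH)
[OH-] = 10^(-4.59)
[OH-] = 2.570e-05 M

2.570e-05 M


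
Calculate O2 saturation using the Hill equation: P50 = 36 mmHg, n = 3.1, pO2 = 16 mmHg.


Y = pO2^n / (P50^n + pO2^n)
Y = 16^3.1 / (36^3.1 + 16^3.1)
Y = 7.49%

7.49%


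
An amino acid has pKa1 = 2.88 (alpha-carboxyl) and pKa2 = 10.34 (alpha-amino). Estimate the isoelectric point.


pI = (pKa1 + pKa2) / 2
pI = (2.88 + 10.34) / 2
pI = 6.61

6.61


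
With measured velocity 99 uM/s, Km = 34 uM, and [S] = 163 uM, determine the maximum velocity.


Vmax = v * (Km + [S]) / [S]
Vmax = 99 * (34 + 163) / 163
Vmax = 119.6503 uM/s

119.6503 uM/s


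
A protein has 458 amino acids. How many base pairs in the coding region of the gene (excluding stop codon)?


Each amino acid = 1 codon = 3 bp
bp = 458 * 3 = 1374 bp

1374 bp


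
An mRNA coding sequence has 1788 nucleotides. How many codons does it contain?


codons = nucleotides / 3
codons = 1788 / 3 = 596

596


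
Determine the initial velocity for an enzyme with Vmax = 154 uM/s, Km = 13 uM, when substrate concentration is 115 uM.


v = Vmax * [S] / (Km + [S])
v = 154 * 115 / (13 + 115)
v = 138.3594 uM/s

138.3594 uM/s


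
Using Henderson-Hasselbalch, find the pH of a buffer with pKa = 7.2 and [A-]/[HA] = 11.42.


pH = pKa + log10([A-]/[HA])
pH = 7.2 + log10(11.42)
pH = 8.2577

8.2577


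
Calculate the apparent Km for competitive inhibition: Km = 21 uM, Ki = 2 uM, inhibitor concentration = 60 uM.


Km_app = Km * (1 + [I]/Ki)
Km_app = 21 * (1 + 60/2)
Km_app = 651.0 uM

651.0 uM


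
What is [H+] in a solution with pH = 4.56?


[H+] = 10^(-pH)
[H+] = 10^(-4.56)
[H+] = 2.754e-05 M

2.754e-05 M


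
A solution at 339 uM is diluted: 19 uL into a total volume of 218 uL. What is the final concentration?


C2 = C1 * V1 / V2
C2 = 339 * 19 / 218
C2 = 29.5459 uM

29.5459 uM


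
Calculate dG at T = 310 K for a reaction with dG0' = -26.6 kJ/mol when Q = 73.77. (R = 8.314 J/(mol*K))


dG = dG0' + RT * ln(Q) / 1000
dG = -26.6 + 8.314 * 310 * ln(73.77) / 1000
dG = -15.515 kJ/mol

-15.515 kJ/mol


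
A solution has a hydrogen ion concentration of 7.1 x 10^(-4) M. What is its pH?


pH = -log10([H+])
pH = -log10(7.1 x 10^(-4))
pH = 3.1487

3.1487


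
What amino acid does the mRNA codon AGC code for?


Standard genetic code lookup.
Codon AGC -> Ser

Ser


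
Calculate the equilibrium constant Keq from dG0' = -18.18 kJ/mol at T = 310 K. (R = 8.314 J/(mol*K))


Keq = exp(-dG0 * 1000 / (R * T))
Keq = exp(-(-18.18) * 1000 / (8.314 * 310))
Keq = 1157.2296

1157.2296


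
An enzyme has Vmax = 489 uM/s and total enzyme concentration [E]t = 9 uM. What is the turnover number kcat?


kcat = Vmax / [E]t
kcat = 489 / 9
kcat = 54.3333 s^-1

54.3333 s^-1


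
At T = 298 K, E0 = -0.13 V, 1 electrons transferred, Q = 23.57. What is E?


E = E0 - (RT/nF) * ln(Q)
E = -0.13 - (8.314 * 298 / (1 * 96485)) * ln(23.57)
E = -0.2111 V

-0.2111 V


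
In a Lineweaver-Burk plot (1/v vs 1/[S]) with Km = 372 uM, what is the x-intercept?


x-intercept = -1/Km
= -1/372
= -0.0027 1/uM

-0.0027 1/uM


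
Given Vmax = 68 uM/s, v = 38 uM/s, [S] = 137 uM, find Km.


Km = [S] * (Vmax - v) / v
Km = 137 * (68 - 38) / 38
Km = 108.1579 uM

108.1579 uM


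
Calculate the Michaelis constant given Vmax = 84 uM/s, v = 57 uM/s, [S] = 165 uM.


Km = [S] * (Vmax - v) / v
Km = 165 * (84 - 57) / 57
Km = 78.1579 uM

78.1579 uM


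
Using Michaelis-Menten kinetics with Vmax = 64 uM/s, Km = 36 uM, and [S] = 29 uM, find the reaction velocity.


v = Vmax * [S] / (Km + [S])
v = 64 * 29 / (36 + 29)
v = 28.5538 uM/s

28.5538 uM/s


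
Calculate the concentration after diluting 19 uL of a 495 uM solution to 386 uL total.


C2 = C1 * V1 / V2
C2 = 495 * 19 / 386
C2 = 24.3653 uM

24.3653 uM


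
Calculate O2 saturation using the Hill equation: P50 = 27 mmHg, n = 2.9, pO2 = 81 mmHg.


Y = pO2^n / (P50^n + pO2^n)
Y = 81^2.9 / (27^2.9 + 81^2.9)
Y = 96.03%

96.03%


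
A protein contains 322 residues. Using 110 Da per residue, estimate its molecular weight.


MW = n_residues * 110 Da
MW = 322 * 110
MW = 35420 Da

35420 Da


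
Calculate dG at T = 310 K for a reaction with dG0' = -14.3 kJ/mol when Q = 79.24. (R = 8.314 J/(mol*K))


dG = dG0' + RT * ln(Q) / 1000
dG = -14.3 + 8.314 * 310 * ln(79.24) / 1000
dG = -3.0306 kJ/mol

-3.0306 kJ/mol


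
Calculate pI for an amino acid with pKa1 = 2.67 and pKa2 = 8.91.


pI = (pKa1 + pKa2) / 2
pI = (2.67 + 8.91) / 2
pI = 5.79

5.79


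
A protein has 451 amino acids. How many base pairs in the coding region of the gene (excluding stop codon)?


Each amino acid = 1 codon = 3 bp
bp = 451 * 3 = 1353 bp

1353 bp


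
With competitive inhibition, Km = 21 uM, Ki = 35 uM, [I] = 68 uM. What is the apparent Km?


Km_app = Km * (1 + [I]/Ki)
Km_app = 21 * (1 + 68/35)
Km_app = 61.8 uM

61.8 uM


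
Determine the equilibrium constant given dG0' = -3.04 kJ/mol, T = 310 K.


Keq = exp(-dG0 * 1000 / (R * T))
Keq = exp(-(-3.04) * 1000 / (8.314 * 310))
Keq = 3.2528

3.2528


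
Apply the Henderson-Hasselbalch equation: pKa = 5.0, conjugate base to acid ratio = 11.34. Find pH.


pH = pKa + log10([A-]/[HA])
pH = 5.0 + log10(11.34)
pH = 6.0546

6.0546


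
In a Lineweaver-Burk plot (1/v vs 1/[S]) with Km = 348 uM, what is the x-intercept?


x-intercept = -1/Km
= -1/348
= -0.0029 1/uM

-0.0029 1/uM


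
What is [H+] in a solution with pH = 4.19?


[H+] = 10^(-pH)
[H+] = 10^(-4.19)
[H+] = 6.457e-05 M

6.457e-05 M


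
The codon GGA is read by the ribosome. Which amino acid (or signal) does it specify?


Standard genetic code lookup.
Codon GGA -> Gly

Gly


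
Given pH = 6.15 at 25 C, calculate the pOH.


pOH = 14 - pH
pOH = 14 - 6.15
pOH = 7.85

7.85


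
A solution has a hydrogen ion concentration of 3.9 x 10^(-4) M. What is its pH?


pH = -log10([H+])
pH = -log10(3.9 x 10^(-4))
pH = 3.4089

3.4089


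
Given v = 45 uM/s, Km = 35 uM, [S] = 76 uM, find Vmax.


Vmax = v * (Km + [S]) / [S]
Vmax = 45 * (35 + 76) / 76
Vmax = 65.7237 uM/s

65.7237 uM/s


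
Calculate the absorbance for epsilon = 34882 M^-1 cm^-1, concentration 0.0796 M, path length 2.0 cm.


A = epsilon * c * l
A = 34882 * 0.0796 * 2.0
A = 5553.2144

5553.2144


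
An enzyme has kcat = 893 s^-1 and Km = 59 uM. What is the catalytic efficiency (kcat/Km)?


Catalytic efficiency = kcat / Km
= 893 / 59
= 15.1356 uM^-1*s^-1

15.1356 uM^-1*s^-1


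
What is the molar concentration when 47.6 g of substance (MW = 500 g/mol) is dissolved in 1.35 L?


C = (mass / MW) / volume
C = (47.6 / 500) / 1.35
C = 0.0705 M

0.0705 M


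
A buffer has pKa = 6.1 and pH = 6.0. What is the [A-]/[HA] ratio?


[A-]/[HA] = 10^(pH - pKa)
= 10^(6.0 - 6.1)
= 0.7943

0.7943


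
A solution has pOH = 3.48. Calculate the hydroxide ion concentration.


[OH-] = 10^(-pOH)
[OH-] = 10^(-3.48)
[OH-] = 3.311e-04 M

3.311e-04 M


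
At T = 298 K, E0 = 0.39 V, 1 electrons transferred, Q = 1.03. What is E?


E = E0 - (RT/nF) * ln(Q)
E = 0.39 - (8.314 * 298 / (1 * 96485)) * ln(1.03)
E = 0.3892 V

0.3892 V


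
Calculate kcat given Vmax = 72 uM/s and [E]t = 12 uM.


kcat = Vmax / [E]t
kcat = 72 / 12
kcat = 6.0 s^-1

6.0 s^-1


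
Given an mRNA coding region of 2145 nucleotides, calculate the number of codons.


codons = nucleotides / 3
codons = 2145 / 3 = 715

715


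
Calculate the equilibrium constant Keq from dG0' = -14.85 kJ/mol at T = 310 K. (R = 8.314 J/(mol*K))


Keq = exp(-dG0 * 1000 / (R * T))
Keq = exp(-(-14.85) * 1000 / (8.314 * 310))
Keq = 317.9056

317.9056


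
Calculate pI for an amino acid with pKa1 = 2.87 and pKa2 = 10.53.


pI = (pKa1 + pKa2) / 2
pI = (2.87 + 10.53) / 2
pI = 6.7

6.7


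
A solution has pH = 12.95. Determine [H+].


[H+] = 10^(-pH)
[H+] = 10^(-12.95)
[H+] = 1.122e-13 M

1.122e-13 M


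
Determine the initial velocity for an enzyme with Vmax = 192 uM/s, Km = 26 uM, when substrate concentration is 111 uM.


v = Vmax * [S] / (Km + [S])
v = 192 * 111 / (26 + 111)
v = 155.562 uM/s

155.562 uM/s


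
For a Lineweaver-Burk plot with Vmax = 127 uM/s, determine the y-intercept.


y-intercept = 1/Vmax
= 1/127
= 0.0079 s/uM

0.0079 s/uM


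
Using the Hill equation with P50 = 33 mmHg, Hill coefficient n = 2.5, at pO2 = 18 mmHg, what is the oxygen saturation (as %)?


Y = pO2^n / (P50^n + pO2^n)
Y = 18^2.5 / (33^2.5 + 18^2.5)
Y = 18.01%

18.01%


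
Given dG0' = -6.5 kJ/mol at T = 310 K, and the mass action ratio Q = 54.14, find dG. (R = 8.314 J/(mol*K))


dG = dG0' + RT * ln(Q) / 1000
dG = -6.5 + 8.314 * 310 * ln(54.14) / 1000
dG = 3.7876 kJ/mol

3.7876 kJ/mol


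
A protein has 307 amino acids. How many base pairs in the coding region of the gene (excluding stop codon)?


Each amino acid = 1 codon = 3 bp
bp = 307 * 3 = 921 bp

921 bp


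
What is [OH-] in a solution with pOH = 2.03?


[OH-] = 10^(-pOH)
[OH-] = 10^(-2.03)
[OH-] = 0.0093 M

0.0093 M


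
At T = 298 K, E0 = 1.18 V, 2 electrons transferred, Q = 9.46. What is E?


E = E0 - (RT/nF) * ln(Q)
E = 1.18 - (8.314 * 298 / (2 * 96485)) * ln(9.46)
E = 1.1511 V

1.1511 V


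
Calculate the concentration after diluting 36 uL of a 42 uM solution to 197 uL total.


C2 = C1 * V1 / V2
C2 = 42 * 36 / 197
C2 = 7.6751 uM

7.6751 uM


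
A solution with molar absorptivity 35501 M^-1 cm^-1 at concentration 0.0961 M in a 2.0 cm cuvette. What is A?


A = epsilon * c * l
A = 35501 * 0.0961 * 2.0
A = 6823.2922

6823.2922


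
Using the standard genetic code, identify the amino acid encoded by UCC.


Standard genetic code lookup.
Codon UCC -> Ser

Ser


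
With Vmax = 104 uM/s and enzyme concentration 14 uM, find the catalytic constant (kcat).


kcat = Vmax / [E]t
kcat = 104 / 14
kcat = 7.4286 s^-1

7.4286 s^-1


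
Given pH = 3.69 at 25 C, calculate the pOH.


pOH = 14 - pH
pOH = 14 - 3.69
pOH = 10.31

10.31


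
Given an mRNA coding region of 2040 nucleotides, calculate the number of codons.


codons = nucleotides / 3
codons = 2040 / 3 = 680

680


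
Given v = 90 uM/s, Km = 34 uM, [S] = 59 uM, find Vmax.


Vmax = v * (Km + [S]) / [S]
Vmax = 90 * (34 + 59) / 59
Vmax = 141.8644 uM/s

141.8644 uM/s


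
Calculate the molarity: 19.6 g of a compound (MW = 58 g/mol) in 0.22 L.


C = (mass / MW) / volume
C = (19.6 / 58) / 0.22
C = 1.5361 M

1.5361 M


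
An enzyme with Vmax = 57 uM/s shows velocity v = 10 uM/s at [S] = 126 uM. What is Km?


Km = [S] * (Vmax - v) / v
Km = 126 * (57 - 10) / 10
Km = 592.2 uM

592.2 uM


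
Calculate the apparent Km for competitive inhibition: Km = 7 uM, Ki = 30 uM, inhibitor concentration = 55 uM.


Km_app = Km * (1 + [I]/Ki)
Km_app = 7 * (1 + 55/30)
Km_app = 19.8333 uM

19.8333 uM


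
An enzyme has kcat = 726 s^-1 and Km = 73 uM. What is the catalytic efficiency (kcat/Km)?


Catalytic efficiency = kcat / Km
= 726 / 73
= 9.9452 uM^-1*s^-1

9.9452 uM^-1*s^-1


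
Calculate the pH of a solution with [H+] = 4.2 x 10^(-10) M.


pH = -log10([H+])
pH = -log10(4.2 x 10^(-10))
pH = 9.3768

9.3768


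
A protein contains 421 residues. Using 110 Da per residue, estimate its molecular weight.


MW = n_residues * 110 Da
MW = 421 * 110
MW = 46310 Da

46310 Da


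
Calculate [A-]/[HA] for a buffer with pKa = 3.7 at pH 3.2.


[A-]/[HA] = 10^(pH - pKa)
= 10^(3.2 - 3.7)
= 0.3162

0.3162


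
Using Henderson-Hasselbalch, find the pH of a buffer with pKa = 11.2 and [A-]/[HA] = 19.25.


pH = pKa + log10([A-]/[HA])
pH = 11.2 + log10(19.25)
pH = 12.4844

12.4844


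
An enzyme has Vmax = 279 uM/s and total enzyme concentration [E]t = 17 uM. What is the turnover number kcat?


kcat = Vmax / [E]t
kcat = 279 / 17
kcat = 16.4118 s^-1

16.4118 s^-1


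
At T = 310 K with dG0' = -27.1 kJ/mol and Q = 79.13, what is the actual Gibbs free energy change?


dG = dG0' + RT * ln(Q) / 1000
dG = -27.1 + 8.314 * 310 * ln(79.13) / 1000
dG = -15.8342 kJ/mol

-15.8342 kJ/mol


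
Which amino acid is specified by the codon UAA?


Standard genetic code lookup.
Codon UAA -> Stop

Stop


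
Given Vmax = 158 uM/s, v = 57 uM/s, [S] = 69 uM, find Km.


Km = [S] * (Vmax - v) / v
Km = 69 * (158 - 57) / 57
Km = 122.2632 uM

122.2632 uM


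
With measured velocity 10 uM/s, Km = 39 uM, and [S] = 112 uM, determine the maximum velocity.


Vmax = v * (Km + [S]) / [S]
Vmax = 10 * (39 + 112) / 112
Vmax = 13.4821 uM/s

13.4821 uM/s


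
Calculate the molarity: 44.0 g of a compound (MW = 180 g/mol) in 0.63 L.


C = (mass / MW) / volume
C = (44.0 / 180) / 0.63
C = 0.388 M

0.388 M


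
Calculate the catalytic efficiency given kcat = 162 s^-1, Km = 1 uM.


Catalytic efficiency = kcat / Km
= 162 / 1
= 162.0 uM^-1*s^-1

162.0 uM^-1*s^-1


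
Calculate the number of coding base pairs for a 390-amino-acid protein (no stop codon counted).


Each amino acid = 1 codon = 3 bp
bp = 390 * 3 = 1170 bp

1170 bp


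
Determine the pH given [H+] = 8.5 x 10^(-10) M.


pH = -log10([H+])
pH = -log10(8.5 x 10^(-10))
pH = 9.0706

9.0706


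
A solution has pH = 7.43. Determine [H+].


[H+] = 10^(-pH)
[H+] = 10^(-7.43)
[H+] = 3.715e-08 M

3.715e-08 M


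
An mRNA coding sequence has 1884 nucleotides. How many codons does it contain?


codons = nucleotides / 3
codons = 1884 / 3 = 628

628


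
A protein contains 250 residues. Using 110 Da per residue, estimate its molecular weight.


MW = n_residues * 110 Da
MW = 250 * 110
MW = 27500 Da

27500 Da


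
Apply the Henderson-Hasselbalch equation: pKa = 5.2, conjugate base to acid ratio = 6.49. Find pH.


pH = pKa + log10([A-]/[HA])
pH = 5.2 + log10(6.49)
pH = 6.0122

6.0122


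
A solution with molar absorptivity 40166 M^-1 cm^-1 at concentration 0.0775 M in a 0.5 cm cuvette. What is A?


A = epsilon * c * l
A = 40166 * 0.0775 * 0.5
A = 1556.4325

1556.4325


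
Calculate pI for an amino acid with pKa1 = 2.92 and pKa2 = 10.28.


pI = (pKa1 + pKa2) / 2
pI = (2.92 + 10.28) / 2
pI = 6.6

6.6


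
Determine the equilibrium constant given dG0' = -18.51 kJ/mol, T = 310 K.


Keq = exp(-dG0 * 1000 / (R * T))
Keq = exp(-(-18.51) * 1000 / (8.314 * 310))
Keq = 1315.304

1315.304


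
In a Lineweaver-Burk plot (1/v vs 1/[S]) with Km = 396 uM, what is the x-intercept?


x-intercept = -1/Km
= -1/396
= -0.0025 1/uM

-0.0025 1/uM


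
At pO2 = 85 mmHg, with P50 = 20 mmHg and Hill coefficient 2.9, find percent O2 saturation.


Y = pO2^n / (P50^n + pO2^n)
Y = 85^2.9 / (20^2.9 + 85^2.9)
Y = 98.52%

98.52%


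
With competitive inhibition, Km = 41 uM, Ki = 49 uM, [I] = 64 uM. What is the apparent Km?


Km_app = Km * (1 + [I]/Ki)
Km_app = 41 * (1 + 64/49)
Km_app = 94.551 uM

94.551 uM


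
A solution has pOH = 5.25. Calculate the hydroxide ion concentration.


[OH-] = 10^(-pOH)
[OH-] = 10^(-5.25)
[OH-] = 5.623e-06 M

5.623e-06 M


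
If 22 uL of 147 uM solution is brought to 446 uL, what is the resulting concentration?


C2 = C1 * V1 / V2
C2 = 147 * 22 / 446
C2 = 7.2511 uM

7.2511 uM


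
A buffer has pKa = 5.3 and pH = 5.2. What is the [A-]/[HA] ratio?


[A-]/[HA] = 10^(pH - pKa)
= 10^(5.2 - 5.3)
= 0.7943

0.7943


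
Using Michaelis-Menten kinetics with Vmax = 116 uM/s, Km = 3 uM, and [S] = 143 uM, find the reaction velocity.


v = Vmax * [S] / (Km + [S])
v = 116 * 143 / (3 + 143)
v = 113.6164 uM/s

113.6164 uM/s


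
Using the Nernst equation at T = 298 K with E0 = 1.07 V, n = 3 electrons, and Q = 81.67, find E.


E = E0 - (RT/nF) * ln(Q)
E = 1.07 - (8.314 * 298 / (3 * 96485)) * ln(81.67)
E = 1.0323 V

1.0323 V


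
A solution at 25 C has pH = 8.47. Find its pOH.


pOH = 14 - pH
pOH = 14 - 8.47
pOH = 5.53

5.53


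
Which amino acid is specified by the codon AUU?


Standard genetic code lookup.
Codon AUU -> Ile

Ile


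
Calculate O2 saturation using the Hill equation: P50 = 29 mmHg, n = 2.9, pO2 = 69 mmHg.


Y = pO2^n / (P50^n + pO2^n)
Y = 69^2.9 / (29^2.9 + 69^2.9)
Y = 92.51%

92.51%


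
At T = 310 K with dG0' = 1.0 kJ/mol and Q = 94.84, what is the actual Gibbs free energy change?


dG = dG0' + RT * ln(Q) / 1000
dG = 1.0 + 8.314 * 310 * ln(94.84) / 1000
dG = 12.7325 kJ/mol

12.7325 kJ/mol


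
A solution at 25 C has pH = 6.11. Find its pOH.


pOH = 14 - pH
pOH = 14 - 6.11
pOH = 7.89

7.89


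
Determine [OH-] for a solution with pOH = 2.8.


[OH-] = 10^(-pOH)
[OH-] = 10^(-2.8)
[OH-] = 0.0016 M

0.0016 M


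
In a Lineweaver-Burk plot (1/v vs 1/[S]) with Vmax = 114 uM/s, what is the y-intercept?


y-intercept = 1/Vmax
= 1/114
= 0.0088 s/uM

0.0088 s/uM


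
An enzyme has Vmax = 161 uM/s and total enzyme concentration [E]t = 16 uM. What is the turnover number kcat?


kcat = Vmax / [E]t
kcat = 161 / 16
kcat = 10.0625 s^-1

10.0625 s^-1


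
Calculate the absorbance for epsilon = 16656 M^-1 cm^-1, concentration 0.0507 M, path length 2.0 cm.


A = epsilon * c * l
A = 16656 * 0.0507 * 2.0
A = 1688.9184

1688.9184


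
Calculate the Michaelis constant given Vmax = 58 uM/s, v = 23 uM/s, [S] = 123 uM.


Km = [S] * (Vmax - v) / v
Km = 123 * (58 - 23) / 23
Km = 187.1739 uM

187.1739 uM


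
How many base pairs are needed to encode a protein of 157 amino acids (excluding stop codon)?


Each amino acid = 1 codon = 3 bp
bp = 157 * 3 = 471 bp

471 bp


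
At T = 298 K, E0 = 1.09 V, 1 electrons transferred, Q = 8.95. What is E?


E = E0 - (RT/nF) * ln(Q)
E = 1.09 - (8.314 * 298 / (1 * 96485)) * ln(8.95)
E = 1.0337 V

1.0337 V


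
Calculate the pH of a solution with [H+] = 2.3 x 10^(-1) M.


pH = -log10([H+])
pH = -log10(2.3 x 10^(-1))
pH = 0.6383

0.6383


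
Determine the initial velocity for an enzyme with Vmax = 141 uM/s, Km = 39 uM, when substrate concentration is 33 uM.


v = Vmax * [S] / (Km + [S])
v = 141 * 33 / (39 + 33)
v = 64.625 uM/s

64.625 uM/s


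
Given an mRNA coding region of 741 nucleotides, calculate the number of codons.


codons = nucleotides / 3
codons = 741 / 3 = 247

247


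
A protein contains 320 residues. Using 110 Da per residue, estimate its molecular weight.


MW = n_residues * 110 Da
MW = 320 * 110
MW = 35200 Da

35200 Da


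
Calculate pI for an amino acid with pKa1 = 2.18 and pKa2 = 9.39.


pI = (pKa1 + pKa2) / 2
pI = (2.18 + 9.39) / 2
pI = 5.785

5.785
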